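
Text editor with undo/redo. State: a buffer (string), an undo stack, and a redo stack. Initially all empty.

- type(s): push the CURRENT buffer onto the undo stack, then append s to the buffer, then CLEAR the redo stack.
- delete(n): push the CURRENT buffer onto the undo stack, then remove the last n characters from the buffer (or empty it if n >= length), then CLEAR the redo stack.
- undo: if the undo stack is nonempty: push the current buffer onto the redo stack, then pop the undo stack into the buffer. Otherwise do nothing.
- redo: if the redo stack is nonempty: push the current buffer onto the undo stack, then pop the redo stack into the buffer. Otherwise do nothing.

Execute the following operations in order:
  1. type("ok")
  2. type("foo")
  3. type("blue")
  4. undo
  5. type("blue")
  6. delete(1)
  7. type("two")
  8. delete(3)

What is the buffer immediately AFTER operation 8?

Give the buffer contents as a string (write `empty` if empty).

Answer: okfooblu

Derivation:
After op 1 (type): buf='ok' undo_depth=1 redo_depth=0
After op 2 (type): buf='okfoo' undo_depth=2 redo_depth=0
After op 3 (type): buf='okfooblue' undo_depth=3 redo_depth=0
After op 4 (undo): buf='okfoo' undo_depth=2 redo_depth=1
After op 5 (type): buf='okfooblue' undo_depth=3 redo_depth=0
After op 6 (delete): buf='okfooblu' undo_depth=4 redo_depth=0
After op 7 (type): buf='okfooblutwo' undo_depth=5 redo_depth=0
After op 8 (delete): buf='okfooblu' undo_depth=6 redo_depth=0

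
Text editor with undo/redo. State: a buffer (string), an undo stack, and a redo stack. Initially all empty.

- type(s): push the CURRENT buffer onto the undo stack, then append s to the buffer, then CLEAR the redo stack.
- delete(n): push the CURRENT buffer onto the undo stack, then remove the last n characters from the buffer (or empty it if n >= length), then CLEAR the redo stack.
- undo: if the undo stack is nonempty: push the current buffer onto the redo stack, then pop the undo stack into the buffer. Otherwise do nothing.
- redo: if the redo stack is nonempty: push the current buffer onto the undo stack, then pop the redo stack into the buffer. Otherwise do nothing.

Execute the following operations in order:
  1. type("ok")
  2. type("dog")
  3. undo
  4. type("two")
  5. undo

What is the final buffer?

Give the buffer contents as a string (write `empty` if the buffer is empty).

After op 1 (type): buf='ok' undo_depth=1 redo_depth=0
After op 2 (type): buf='okdog' undo_depth=2 redo_depth=0
After op 3 (undo): buf='ok' undo_depth=1 redo_depth=1
After op 4 (type): buf='oktwo' undo_depth=2 redo_depth=0
After op 5 (undo): buf='ok' undo_depth=1 redo_depth=1

Answer: ok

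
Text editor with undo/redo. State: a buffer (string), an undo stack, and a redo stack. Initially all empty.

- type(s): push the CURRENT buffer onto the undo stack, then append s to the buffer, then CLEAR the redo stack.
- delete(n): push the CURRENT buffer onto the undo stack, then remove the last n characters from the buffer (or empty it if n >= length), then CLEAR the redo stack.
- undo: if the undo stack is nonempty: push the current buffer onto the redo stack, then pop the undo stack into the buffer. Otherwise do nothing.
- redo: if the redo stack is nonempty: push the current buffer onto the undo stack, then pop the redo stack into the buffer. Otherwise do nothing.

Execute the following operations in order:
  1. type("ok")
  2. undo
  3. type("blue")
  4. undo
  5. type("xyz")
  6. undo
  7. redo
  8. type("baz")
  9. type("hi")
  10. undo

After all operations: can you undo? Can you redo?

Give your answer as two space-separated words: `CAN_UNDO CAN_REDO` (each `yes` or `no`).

After op 1 (type): buf='ok' undo_depth=1 redo_depth=0
After op 2 (undo): buf='(empty)' undo_depth=0 redo_depth=1
After op 3 (type): buf='blue' undo_depth=1 redo_depth=0
After op 4 (undo): buf='(empty)' undo_depth=0 redo_depth=1
After op 5 (type): buf='xyz' undo_depth=1 redo_depth=0
After op 6 (undo): buf='(empty)' undo_depth=0 redo_depth=1
After op 7 (redo): buf='xyz' undo_depth=1 redo_depth=0
After op 8 (type): buf='xyzbaz' undo_depth=2 redo_depth=0
After op 9 (type): buf='xyzbazhi' undo_depth=3 redo_depth=0
After op 10 (undo): buf='xyzbaz' undo_depth=2 redo_depth=1

Answer: yes yes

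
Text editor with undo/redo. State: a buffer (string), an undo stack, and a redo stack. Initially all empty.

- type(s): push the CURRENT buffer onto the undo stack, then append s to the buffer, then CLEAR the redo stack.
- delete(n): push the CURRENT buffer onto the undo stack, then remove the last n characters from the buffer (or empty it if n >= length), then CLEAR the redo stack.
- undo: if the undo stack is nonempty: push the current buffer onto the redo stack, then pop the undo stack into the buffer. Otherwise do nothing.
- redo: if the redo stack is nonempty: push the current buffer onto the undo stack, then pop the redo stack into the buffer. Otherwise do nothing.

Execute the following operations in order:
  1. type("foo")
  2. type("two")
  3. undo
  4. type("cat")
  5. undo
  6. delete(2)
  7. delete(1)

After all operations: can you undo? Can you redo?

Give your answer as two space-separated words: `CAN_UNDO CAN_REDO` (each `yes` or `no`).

Answer: yes no

Derivation:
After op 1 (type): buf='foo' undo_depth=1 redo_depth=0
After op 2 (type): buf='footwo' undo_depth=2 redo_depth=0
After op 3 (undo): buf='foo' undo_depth=1 redo_depth=1
After op 4 (type): buf='foocat' undo_depth=2 redo_depth=0
After op 5 (undo): buf='foo' undo_depth=1 redo_depth=1
After op 6 (delete): buf='f' undo_depth=2 redo_depth=0
After op 7 (delete): buf='(empty)' undo_depth=3 redo_depth=0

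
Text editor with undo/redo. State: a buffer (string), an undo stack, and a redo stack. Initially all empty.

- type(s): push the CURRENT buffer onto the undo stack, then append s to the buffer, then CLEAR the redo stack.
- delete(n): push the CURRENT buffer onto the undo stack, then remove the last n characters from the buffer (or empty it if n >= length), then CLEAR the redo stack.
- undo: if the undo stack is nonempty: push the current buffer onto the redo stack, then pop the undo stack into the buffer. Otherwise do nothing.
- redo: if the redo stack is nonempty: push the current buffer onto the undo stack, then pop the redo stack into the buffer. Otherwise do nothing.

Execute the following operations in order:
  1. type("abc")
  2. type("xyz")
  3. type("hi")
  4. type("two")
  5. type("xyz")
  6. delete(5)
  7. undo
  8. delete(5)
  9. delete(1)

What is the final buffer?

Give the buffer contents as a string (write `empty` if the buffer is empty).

After op 1 (type): buf='abc' undo_depth=1 redo_depth=0
After op 2 (type): buf='abcxyz' undo_depth=2 redo_depth=0
After op 3 (type): buf='abcxyzhi' undo_depth=3 redo_depth=0
After op 4 (type): buf='abcxyzhitwo' undo_depth=4 redo_depth=0
After op 5 (type): buf='abcxyzhitwoxyz' undo_depth=5 redo_depth=0
After op 6 (delete): buf='abcxyzhit' undo_depth=6 redo_depth=0
After op 7 (undo): buf='abcxyzhitwoxyz' undo_depth=5 redo_depth=1
After op 8 (delete): buf='abcxyzhit' undo_depth=6 redo_depth=0
After op 9 (delete): buf='abcxyzhi' undo_depth=7 redo_depth=0

Answer: abcxyzhi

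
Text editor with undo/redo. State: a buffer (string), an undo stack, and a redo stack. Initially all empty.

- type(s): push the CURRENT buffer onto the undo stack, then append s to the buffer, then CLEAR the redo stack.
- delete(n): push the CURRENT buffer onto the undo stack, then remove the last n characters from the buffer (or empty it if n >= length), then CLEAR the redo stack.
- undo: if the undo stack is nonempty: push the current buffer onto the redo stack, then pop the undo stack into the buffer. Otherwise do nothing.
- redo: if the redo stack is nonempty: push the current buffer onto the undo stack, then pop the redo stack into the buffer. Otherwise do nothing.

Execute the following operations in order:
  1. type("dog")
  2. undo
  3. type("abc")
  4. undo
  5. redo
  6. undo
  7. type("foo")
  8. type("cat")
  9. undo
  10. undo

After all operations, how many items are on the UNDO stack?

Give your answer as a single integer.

Answer: 0

Derivation:
After op 1 (type): buf='dog' undo_depth=1 redo_depth=0
After op 2 (undo): buf='(empty)' undo_depth=0 redo_depth=1
After op 3 (type): buf='abc' undo_depth=1 redo_depth=0
After op 4 (undo): buf='(empty)' undo_depth=0 redo_depth=1
After op 5 (redo): buf='abc' undo_depth=1 redo_depth=0
After op 6 (undo): buf='(empty)' undo_depth=0 redo_depth=1
After op 7 (type): buf='foo' undo_depth=1 redo_depth=0
After op 8 (type): buf='foocat' undo_depth=2 redo_depth=0
After op 9 (undo): buf='foo' undo_depth=1 redo_depth=1
After op 10 (undo): buf='(empty)' undo_depth=0 redo_depth=2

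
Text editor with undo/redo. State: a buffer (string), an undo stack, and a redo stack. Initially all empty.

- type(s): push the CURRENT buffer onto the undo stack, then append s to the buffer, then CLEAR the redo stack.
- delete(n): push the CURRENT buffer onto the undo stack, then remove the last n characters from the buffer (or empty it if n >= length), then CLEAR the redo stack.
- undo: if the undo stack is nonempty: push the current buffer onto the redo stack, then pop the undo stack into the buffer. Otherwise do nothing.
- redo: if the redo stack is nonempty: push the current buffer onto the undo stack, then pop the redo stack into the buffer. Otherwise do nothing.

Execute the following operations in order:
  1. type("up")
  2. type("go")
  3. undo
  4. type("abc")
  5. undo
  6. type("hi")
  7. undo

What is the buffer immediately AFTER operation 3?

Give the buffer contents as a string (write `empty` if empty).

Answer: up

Derivation:
After op 1 (type): buf='up' undo_depth=1 redo_depth=0
After op 2 (type): buf='upgo' undo_depth=2 redo_depth=0
After op 3 (undo): buf='up' undo_depth=1 redo_depth=1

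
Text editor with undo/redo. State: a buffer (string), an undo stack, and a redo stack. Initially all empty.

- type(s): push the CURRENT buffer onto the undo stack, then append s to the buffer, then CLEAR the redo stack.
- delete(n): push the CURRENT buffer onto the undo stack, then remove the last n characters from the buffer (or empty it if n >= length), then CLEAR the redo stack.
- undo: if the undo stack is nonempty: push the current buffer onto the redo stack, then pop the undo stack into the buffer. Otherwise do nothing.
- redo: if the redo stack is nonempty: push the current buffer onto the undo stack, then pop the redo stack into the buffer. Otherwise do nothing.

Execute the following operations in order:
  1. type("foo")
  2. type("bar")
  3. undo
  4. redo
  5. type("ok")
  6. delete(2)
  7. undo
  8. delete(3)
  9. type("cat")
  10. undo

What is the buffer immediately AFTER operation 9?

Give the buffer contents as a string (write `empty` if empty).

Answer: foobacat

Derivation:
After op 1 (type): buf='foo' undo_depth=1 redo_depth=0
After op 2 (type): buf='foobar' undo_depth=2 redo_depth=0
After op 3 (undo): buf='foo' undo_depth=1 redo_depth=1
After op 4 (redo): buf='foobar' undo_depth=2 redo_depth=0
After op 5 (type): buf='foobarok' undo_depth=3 redo_depth=0
After op 6 (delete): buf='foobar' undo_depth=4 redo_depth=0
After op 7 (undo): buf='foobarok' undo_depth=3 redo_depth=1
After op 8 (delete): buf='fooba' undo_depth=4 redo_depth=0
After op 9 (type): buf='foobacat' undo_depth=5 redo_depth=0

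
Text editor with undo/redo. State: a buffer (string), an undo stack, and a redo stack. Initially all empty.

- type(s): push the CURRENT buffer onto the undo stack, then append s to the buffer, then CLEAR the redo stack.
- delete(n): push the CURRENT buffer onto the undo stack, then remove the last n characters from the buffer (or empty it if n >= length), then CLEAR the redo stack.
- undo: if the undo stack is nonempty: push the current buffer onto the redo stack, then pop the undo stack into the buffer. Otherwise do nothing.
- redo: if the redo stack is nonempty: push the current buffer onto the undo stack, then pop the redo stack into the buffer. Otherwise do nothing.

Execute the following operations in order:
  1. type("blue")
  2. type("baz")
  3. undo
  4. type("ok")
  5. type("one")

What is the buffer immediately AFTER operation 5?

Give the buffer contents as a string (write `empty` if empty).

Answer: blueokone

Derivation:
After op 1 (type): buf='blue' undo_depth=1 redo_depth=0
After op 2 (type): buf='bluebaz' undo_depth=2 redo_depth=0
After op 3 (undo): buf='blue' undo_depth=1 redo_depth=1
After op 4 (type): buf='blueok' undo_depth=2 redo_depth=0
After op 5 (type): buf='blueokone' undo_depth=3 redo_depth=0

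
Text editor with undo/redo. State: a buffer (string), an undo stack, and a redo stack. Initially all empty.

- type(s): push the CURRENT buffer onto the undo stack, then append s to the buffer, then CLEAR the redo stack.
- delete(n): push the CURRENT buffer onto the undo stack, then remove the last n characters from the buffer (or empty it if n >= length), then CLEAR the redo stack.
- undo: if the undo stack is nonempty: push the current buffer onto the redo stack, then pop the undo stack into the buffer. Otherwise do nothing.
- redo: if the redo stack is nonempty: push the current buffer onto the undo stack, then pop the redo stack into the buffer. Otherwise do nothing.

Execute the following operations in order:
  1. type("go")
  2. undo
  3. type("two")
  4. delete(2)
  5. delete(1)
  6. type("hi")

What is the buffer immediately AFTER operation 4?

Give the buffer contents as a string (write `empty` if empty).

After op 1 (type): buf='go' undo_depth=1 redo_depth=0
After op 2 (undo): buf='(empty)' undo_depth=0 redo_depth=1
After op 3 (type): buf='two' undo_depth=1 redo_depth=0
After op 4 (delete): buf='t' undo_depth=2 redo_depth=0

Answer: t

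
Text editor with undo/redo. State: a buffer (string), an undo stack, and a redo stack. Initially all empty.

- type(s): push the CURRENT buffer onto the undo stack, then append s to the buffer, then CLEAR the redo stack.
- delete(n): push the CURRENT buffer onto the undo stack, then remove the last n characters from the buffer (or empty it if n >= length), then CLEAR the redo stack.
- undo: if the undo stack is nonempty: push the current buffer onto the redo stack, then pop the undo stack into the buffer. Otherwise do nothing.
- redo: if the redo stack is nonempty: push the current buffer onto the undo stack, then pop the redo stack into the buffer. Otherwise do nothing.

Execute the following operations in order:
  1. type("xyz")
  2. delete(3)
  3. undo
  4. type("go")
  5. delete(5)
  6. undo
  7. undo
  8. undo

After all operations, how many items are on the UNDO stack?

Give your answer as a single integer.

Answer: 0

Derivation:
After op 1 (type): buf='xyz' undo_depth=1 redo_depth=0
After op 2 (delete): buf='(empty)' undo_depth=2 redo_depth=0
After op 3 (undo): buf='xyz' undo_depth=1 redo_depth=1
After op 4 (type): buf='xyzgo' undo_depth=2 redo_depth=0
After op 5 (delete): buf='(empty)' undo_depth=3 redo_depth=0
After op 6 (undo): buf='xyzgo' undo_depth=2 redo_depth=1
After op 7 (undo): buf='xyz' undo_depth=1 redo_depth=2
After op 8 (undo): buf='(empty)' undo_depth=0 redo_depth=3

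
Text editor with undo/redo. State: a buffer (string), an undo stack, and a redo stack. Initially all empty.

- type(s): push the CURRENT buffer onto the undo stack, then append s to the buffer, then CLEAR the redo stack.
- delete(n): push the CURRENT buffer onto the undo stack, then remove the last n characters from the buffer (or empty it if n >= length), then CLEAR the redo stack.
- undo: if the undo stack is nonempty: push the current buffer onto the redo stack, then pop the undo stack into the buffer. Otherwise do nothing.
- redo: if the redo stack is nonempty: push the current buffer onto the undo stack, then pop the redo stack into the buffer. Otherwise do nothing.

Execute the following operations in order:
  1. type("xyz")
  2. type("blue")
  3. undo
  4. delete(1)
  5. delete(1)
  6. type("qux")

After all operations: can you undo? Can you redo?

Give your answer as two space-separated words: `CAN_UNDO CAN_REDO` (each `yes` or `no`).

After op 1 (type): buf='xyz' undo_depth=1 redo_depth=0
After op 2 (type): buf='xyzblue' undo_depth=2 redo_depth=0
After op 3 (undo): buf='xyz' undo_depth=1 redo_depth=1
After op 4 (delete): buf='xy' undo_depth=2 redo_depth=0
After op 5 (delete): buf='x' undo_depth=3 redo_depth=0
After op 6 (type): buf='xqux' undo_depth=4 redo_depth=0

Answer: yes no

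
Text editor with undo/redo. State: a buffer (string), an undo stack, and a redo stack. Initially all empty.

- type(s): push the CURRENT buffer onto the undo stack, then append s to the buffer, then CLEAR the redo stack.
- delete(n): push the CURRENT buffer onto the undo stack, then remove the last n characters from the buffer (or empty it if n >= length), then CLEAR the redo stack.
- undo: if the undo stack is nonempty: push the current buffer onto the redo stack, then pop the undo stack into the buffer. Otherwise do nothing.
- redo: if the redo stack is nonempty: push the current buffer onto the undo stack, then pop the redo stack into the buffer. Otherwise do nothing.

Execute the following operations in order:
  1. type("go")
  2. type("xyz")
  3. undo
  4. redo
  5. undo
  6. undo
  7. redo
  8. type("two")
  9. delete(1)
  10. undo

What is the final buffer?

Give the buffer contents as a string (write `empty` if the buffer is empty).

After op 1 (type): buf='go' undo_depth=1 redo_depth=0
After op 2 (type): buf='goxyz' undo_depth=2 redo_depth=0
After op 3 (undo): buf='go' undo_depth=1 redo_depth=1
After op 4 (redo): buf='goxyz' undo_depth=2 redo_depth=0
After op 5 (undo): buf='go' undo_depth=1 redo_depth=1
After op 6 (undo): buf='(empty)' undo_depth=0 redo_depth=2
After op 7 (redo): buf='go' undo_depth=1 redo_depth=1
After op 8 (type): buf='gotwo' undo_depth=2 redo_depth=0
After op 9 (delete): buf='gotw' undo_depth=3 redo_depth=0
After op 10 (undo): buf='gotwo' undo_depth=2 redo_depth=1

Answer: gotwo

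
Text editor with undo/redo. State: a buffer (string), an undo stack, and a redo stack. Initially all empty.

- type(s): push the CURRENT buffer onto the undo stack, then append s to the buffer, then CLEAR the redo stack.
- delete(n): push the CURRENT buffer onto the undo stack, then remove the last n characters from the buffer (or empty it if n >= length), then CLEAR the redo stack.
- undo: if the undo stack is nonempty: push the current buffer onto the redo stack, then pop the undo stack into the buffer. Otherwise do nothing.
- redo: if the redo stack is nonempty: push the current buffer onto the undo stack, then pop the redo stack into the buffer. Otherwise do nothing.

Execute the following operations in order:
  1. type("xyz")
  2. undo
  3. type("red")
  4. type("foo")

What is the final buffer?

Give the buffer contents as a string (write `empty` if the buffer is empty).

Answer: redfoo

Derivation:
After op 1 (type): buf='xyz' undo_depth=1 redo_depth=0
After op 2 (undo): buf='(empty)' undo_depth=0 redo_depth=1
After op 3 (type): buf='red' undo_depth=1 redo_depth=0
After op 4 (type): buf='redfoo' undo_depth=2 redo_depth=0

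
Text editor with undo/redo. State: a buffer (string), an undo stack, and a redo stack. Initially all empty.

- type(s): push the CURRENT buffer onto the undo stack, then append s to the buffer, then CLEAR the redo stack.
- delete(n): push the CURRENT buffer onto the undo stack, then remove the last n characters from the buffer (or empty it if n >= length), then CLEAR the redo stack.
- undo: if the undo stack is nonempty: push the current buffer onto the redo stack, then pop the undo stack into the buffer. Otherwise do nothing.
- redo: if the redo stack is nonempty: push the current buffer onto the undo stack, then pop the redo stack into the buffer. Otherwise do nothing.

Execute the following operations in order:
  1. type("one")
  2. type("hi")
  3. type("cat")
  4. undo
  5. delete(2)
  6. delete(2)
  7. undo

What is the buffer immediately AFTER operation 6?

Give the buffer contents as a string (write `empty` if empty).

After op 1 (type): buf='one' undo_depth=1 redo_depth=0
After op 2 (type): buf='onehi' undo_depth=2 redo_depth=0
After op 3 (type): buf='onehicat' undo_depth=3 redo_depth=0
After op 4 (undo): buf='onehi' undo_depth=2 redo_depth=1
After op 5 (delete): buf='one' undo_depth=3 redo_depth=0
After op 6 (delete): buf='o' undo_depth=4 redo_depth=0

Answer: o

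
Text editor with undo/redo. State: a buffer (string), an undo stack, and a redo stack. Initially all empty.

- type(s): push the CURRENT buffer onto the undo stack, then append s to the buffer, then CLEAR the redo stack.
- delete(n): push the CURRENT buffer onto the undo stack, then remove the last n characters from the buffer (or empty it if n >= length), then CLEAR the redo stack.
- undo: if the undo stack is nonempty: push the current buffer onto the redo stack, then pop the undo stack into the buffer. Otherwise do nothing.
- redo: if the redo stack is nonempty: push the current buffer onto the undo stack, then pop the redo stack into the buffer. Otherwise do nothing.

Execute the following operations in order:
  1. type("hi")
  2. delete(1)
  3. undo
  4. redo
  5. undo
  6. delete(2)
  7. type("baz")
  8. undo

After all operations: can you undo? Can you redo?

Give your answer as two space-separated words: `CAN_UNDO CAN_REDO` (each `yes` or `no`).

Answer: yes yes

Derivation:
After op 1 (type): buf='hi' undo_depth=1 redo_depth=0
After op 2 (delete): buf='h' undo_depth=2 redo_depth=0
After op 3 (undo): buf='hi' undo_depth=1 redo_depth=1
After op 4 (redo): buf='h' undo_depth=2 redo_depth=0
After op 5 (undo): buf='hi' undo_depth=1 redo_depth=1
After op 6 (delete): buf='(empty)' undo_depth=2 redo_depth=0
After op 7 (type): buf='baz' undo_depth=3 redo_depth=0
After op 8 (undo): buf='(empty)' undo_depth=2 redo_depth=1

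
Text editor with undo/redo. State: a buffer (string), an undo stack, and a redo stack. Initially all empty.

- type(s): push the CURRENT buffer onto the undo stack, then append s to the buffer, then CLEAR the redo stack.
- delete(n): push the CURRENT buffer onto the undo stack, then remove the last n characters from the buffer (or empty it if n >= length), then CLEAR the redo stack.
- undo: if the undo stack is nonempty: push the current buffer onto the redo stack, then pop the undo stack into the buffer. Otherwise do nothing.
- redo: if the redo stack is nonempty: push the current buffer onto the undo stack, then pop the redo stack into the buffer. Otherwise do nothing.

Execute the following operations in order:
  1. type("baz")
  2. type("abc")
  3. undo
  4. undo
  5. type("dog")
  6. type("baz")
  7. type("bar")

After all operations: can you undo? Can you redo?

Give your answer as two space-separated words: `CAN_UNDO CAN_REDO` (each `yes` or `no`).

After op 1 (type): buf='baz' undo_depth=1 redo_depth=0
After op 2 (type): buf='bazabc' undo_depth=2 redo_depth=0
After op 3 (undo): buf='baz' undo_depth=1 redo_depth=1
After op 4 (undo): buf='(empty)' undo_depth=0 redo_depth=2
After op 5 (type): buf='dog' undo_depth=1 redo_depth=0
After op 6 (type): buf='dogbaz' undo_depth=2 redo_depth=0
After op 7 (type): buf='dogbazbar' undo_depth=3 redo_depth=0

Answer: yes no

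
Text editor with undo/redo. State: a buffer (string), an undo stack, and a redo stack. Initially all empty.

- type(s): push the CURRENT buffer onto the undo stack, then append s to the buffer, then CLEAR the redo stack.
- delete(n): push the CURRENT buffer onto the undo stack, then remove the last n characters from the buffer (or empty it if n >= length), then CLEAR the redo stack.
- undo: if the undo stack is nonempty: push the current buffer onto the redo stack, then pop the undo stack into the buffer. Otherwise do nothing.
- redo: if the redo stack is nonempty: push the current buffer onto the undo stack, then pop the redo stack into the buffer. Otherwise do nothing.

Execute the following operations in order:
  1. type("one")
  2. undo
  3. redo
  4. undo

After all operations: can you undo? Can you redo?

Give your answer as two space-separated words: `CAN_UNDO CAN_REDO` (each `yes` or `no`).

After op 1 (type): buf='one' undo_depth=1 redo_depth=0
After op 2 (undo): buf='(empty)' undo_depth=0 redo_depth=1
After op 3 (redo): buf='one' undo_depth=1 redo_depth=0
After op 4 (undo): buf='(empty)' undo_depth=0 redo_depth=1

Answer: no yes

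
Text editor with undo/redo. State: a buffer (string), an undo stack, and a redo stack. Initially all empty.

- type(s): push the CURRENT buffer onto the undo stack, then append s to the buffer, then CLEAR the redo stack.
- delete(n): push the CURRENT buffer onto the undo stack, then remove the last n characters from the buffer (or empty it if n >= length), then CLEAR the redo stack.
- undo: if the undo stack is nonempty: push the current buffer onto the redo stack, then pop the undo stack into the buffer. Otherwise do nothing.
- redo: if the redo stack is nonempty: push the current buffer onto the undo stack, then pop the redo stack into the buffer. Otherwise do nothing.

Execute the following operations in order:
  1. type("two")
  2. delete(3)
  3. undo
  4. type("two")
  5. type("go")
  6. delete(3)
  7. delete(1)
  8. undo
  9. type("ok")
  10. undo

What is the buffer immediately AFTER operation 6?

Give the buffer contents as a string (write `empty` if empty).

Answer: twotw

Derivation:
After op 1 (type): buf='two' undo_depth=1 redo_depth=0
After op 2 (delete): buf='(empty)' undo_depth=2 redo_depth=0
After op 3 (undo): buf='two' undo_depth=1 redo_depth=1
After op 4 (type): buf='twotwo' undo_depth=2 redo_depth=0
After op 5 (type): buf='twotwogo' undo_depth=3 redo_depth=0
After op 6 (delete): buf='twotw' undo_depth=4 redo_depth=0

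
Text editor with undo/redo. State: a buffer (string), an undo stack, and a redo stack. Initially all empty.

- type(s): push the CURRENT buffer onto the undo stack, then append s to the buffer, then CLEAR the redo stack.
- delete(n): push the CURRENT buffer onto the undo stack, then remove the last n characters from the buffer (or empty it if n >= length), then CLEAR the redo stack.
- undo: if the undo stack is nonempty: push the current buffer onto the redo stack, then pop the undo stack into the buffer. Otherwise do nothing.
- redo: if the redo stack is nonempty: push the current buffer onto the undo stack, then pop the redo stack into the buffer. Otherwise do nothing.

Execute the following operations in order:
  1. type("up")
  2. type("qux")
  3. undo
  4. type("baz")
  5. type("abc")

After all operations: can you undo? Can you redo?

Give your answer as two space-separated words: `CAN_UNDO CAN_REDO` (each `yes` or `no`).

Answer: yes no

Derivation:
After op 1 (type): buf='up' undo_depth=1 redo_depth=0
After op 2 (type): buf='upqux' undo_depth=2 redo_depth=0
After op 3 (undo): buf='up' undo_depth=1 redo_depth=1
After op 4 (type): buf='upbaz' undo_depth=2 redo_depth=0
After op 5 (type): buf='upbazabc' undo_depth=3 redo_depth=0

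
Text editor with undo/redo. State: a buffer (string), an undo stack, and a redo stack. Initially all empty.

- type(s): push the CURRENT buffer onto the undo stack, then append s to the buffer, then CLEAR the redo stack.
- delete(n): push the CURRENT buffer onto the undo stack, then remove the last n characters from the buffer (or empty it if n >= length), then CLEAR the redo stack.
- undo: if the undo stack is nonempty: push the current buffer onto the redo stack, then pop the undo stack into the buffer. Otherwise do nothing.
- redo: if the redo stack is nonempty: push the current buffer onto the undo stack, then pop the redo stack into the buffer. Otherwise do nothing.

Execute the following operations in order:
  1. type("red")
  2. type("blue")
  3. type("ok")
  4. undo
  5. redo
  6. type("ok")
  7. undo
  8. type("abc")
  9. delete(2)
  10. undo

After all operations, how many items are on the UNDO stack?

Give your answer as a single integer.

After op 1 (type): buf='red' undo_depth=1 redo_depth=0
After op 2 (type): buf='redblue' undo_depth=2 redo_depth=0
After op 3 (type): buf='redblueok' undo_depth=3 redo_depth=0
After op 4 (undo): buf='redblue' undo_depth=2 redo_depth=1
After op 5 (redo): buf='redblueok' undo_depth=3 redo_depth=0
After op 6 (type): buf='redblueokok' undo_depth=4 redo_depth=0
After op 7 (undo): buf='redblueok' undo_depth=3 redo_depth=1
After op 8 (type): buf='redblueokabc' undo_depth=4 redo_depth=0
After op 9 (delete): buf='redblueoka' undo_depth=5 redo_depth=0
After op 10 (undo): buf='redblueokabc' undo_depth=4 redo_depth=1

Answer: 4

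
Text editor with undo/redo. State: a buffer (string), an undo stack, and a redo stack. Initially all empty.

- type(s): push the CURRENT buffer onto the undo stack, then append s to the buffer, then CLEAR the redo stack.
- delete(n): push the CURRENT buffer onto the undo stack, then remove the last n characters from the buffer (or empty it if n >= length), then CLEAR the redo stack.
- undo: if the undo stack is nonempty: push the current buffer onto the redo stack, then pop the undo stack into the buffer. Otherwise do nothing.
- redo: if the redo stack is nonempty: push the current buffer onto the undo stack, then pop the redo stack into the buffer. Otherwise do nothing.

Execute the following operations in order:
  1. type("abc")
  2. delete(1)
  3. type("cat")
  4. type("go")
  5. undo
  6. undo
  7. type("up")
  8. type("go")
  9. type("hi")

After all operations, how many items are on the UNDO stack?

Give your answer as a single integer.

After op 1 (type): buf='abc' undo_depth=1 redo_depth=0
After op 2 (delete): buf='ab' undo_depth=2 redo_depth=0
After op 3 (type): buf='abcat' undo_depth=3 redo_depth=0
After op 4 (type): buf='abcatgo' undo_depth=4 redo_depth=0
After op 5 (undo): buf='abcat' undo_depth=3 redo_depth=1
After op 6 (undo): buf='ab' undo_depth=2 redo_depth=2
After op 7 (type): buf='abup' undo_depth=3 redo_depth=0
After op 8 (type): buf='abupgo' undo_depth=4 redo_depth=0
After op 9 (type): buf='abupgohi' undo_depth=5 redo_depth=0

Answer: 5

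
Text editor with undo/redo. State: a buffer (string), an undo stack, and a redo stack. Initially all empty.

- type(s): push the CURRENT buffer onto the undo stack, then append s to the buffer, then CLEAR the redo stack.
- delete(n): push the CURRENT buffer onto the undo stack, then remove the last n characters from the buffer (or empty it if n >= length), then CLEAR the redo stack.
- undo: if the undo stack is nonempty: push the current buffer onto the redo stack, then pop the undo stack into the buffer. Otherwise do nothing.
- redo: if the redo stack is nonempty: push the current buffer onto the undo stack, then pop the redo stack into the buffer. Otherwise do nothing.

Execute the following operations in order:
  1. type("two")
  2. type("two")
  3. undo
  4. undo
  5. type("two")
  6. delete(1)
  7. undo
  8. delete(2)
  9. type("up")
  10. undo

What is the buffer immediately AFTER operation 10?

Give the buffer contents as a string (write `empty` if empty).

After op 1 (type): buf='two' undo_depth=1 redo_depth=0
After op 2 (type): buf='twotwo' undo_depth=2 redo_depth=0
After op 3 (undo): buf='two' undo_depth=1 redo_depth=1
After op 4 (undo): buf='(empty)' undo_depth=0 redo_depth=2
After op 5 (type): buf='two' undo_depth=1 redo_depth=0
After op 6 (delete): buf='tw' undo_depth=2 redo_depth=0
After op 7 (undo): buf='two' undo_depth=1 redo_depth=1
After op 8 (delete): buf='t' undo_depth=2 redo_depth=0
After op 9 (type): buf='tup' undo_depth=3 redo_depth=0
After op 10 (undo): buf='t' undo_depth=2 redo_depth=1

Answer: t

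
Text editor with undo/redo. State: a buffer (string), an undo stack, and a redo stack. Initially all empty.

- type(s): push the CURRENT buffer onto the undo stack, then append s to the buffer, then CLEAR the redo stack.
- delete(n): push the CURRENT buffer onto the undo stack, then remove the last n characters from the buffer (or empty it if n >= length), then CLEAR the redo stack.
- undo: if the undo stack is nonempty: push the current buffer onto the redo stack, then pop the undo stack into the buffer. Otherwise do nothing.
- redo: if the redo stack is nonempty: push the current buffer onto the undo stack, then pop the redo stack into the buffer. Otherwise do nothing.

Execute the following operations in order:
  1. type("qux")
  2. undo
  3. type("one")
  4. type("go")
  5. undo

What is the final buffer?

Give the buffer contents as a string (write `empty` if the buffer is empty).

Answer: one

Derivation:
After op 1 (type): buf='qux' undo_depth=1 redo_depth=0
After op 2 (undo): buf='(empty)' undo_depth=0 redo_depth=1
After op 3 (type): buf='one' undo_depth=1 redo_depth=0
After op 4 (type): buf='onego' undo_depth=2 redo_depth=0
After op 5 (undo): buf='one' undo_depth=1 redo_depth=1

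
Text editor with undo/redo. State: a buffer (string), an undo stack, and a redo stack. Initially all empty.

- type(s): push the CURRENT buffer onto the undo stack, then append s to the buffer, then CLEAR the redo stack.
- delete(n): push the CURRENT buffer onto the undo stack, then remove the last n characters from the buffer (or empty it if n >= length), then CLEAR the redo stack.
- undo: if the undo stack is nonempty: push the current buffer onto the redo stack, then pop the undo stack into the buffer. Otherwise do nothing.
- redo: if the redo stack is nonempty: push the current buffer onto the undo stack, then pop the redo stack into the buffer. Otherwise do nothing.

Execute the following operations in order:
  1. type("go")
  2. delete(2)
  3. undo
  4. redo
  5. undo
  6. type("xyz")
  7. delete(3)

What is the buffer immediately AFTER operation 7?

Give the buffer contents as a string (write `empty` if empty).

After op 1 (type): buf='go' undo_depth=1 redo_depth=0
After op 2 (delete): buf='(empty)' undo_depth=2 redo_depth=0
After op 3 (undo): buf='go' undo_depth=1 redo_depth=1
After op 4 (redo): buf='(empty)' undo_depth=2 redo_depth=0
After op 5 (undo): buf='go' undo_depth=1 redo_depth=1
After op 6 (type): buf='goxyz' undo_depth=2 redo_depth=0
After op 7 (delete): buf='go' undo_depth=3 redo_depth=0

Answer: go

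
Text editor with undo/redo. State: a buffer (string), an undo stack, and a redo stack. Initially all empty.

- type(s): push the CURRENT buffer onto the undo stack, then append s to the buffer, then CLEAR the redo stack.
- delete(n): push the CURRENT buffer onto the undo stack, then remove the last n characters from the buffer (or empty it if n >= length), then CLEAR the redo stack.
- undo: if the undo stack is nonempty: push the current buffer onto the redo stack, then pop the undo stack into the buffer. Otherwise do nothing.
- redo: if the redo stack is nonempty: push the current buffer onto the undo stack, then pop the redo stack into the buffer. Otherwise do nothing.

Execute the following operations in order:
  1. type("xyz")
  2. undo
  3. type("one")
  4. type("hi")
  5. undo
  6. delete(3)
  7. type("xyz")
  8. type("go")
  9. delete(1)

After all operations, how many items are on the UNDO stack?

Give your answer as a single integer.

After op 1 (type): buf='xyz' undo_depth=1 redo_depth=0
After op 2 (undo): buf='(empty)' undo_depth=0 redo_depth=1
After op 3 (type): buf='one' undo_depth=1 redo_depth=0
After op 4 (type): buf='onehi' undo_depth=2 redo_depth=0
After op 5 (undo): buf='one' undo_depth=1 redo_depth=1
After op 6 (delete): buf='(empty)' undo_depth=2 redo_depth=0
After op 7 (type): buf='xyz' undo_depth=3 redo_depth=0
After op 8 (type): buf='xyzgo' undo_depth=4 redo_depth=0
After op 9 (delete): buf='xyzg' undo_depth=5 redo_depth=0

Answer: 5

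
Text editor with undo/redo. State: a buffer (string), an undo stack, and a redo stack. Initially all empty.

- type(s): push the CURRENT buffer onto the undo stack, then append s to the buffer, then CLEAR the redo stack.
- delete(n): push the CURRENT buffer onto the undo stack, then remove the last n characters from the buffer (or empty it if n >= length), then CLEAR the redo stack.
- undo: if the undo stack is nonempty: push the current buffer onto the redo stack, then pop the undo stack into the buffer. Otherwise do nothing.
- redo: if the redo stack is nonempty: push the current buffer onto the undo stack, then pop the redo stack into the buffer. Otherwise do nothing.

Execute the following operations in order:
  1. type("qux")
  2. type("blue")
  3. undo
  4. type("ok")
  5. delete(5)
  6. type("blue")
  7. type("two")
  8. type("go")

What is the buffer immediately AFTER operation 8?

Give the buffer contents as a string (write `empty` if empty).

After op 1 (type): buf='qux' undo_depth=1 redo_depth=0
After op 2 (type): buf='quxblue' undo_depth=2 redo_depth=0
After op 3 (undo): buf='qux' undo_depth=1 redo_depth=1
After op 4 (type): buf='quxok' undo_depth=2 redo_depth=0
After op 5 (delete): buf='(empty)' undo_depth=3 redo_depth=0
After op 6 (type): buf='blue' undo_depth=4 redo_depth=0
After op 7 (type): buf='bluetwo' undo_depth=5 redo_depth=0
After op 8 (type): buf='bluetwogo' undo_depth=6 redo_depth=0

Answer: bluetwogo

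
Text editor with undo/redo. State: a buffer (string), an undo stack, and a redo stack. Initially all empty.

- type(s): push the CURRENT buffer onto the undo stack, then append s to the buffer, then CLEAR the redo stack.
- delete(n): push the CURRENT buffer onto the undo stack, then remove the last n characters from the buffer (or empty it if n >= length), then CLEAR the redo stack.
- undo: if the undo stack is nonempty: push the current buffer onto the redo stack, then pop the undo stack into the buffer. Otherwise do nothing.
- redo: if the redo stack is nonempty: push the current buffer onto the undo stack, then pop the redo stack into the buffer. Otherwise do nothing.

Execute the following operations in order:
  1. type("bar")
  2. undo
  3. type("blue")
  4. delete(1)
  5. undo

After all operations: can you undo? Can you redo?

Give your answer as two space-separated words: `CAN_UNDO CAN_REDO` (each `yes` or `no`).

Answer: yes yes

Derivation:
After op 1 (type): buf='bar' undo_depth=1 redo_depth=0
After op 2 (undo): buf='(empty)' undo_depth=0 redo_depth=1
After op 3 (type): buf='blue' undo_depth=1 redo_depth=0
After op 4 (delete): buf='blu' undo_depth=2 redo_depth=0
After op 5 (undo): buf='blue' undo_depth=1 redo_depth=1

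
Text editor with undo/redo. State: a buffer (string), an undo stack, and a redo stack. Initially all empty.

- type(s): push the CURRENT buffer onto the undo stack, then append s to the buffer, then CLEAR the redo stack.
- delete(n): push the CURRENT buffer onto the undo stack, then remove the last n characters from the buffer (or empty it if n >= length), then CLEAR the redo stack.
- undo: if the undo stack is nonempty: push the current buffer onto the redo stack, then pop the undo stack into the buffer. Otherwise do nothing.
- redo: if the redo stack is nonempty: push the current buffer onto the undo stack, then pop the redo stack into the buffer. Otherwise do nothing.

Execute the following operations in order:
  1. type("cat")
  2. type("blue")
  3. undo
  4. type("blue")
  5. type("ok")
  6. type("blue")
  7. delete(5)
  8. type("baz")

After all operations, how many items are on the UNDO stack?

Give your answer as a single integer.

After op 1 (type): buf='cat' undo_depth=1 redo_depth=0
After op 2 (type): buf='catblue' undo_depth=2 redo_depth=0
After op 3 (undo): buf='cat' undo_depth=1 redo_depth=1
After op 4 (type): buf='catblue' undo_depth=2 redo_depth=0
After op 5 (type): buf='catblueok' undo_depth=3 redo_depth=0
After op 6 (type): buf='catblueokblue' undo_depth=4 redo_depth=0
After op 7 (delete): buf='catblueo' undo_depth=5 redo_depth=0
After op 8 (type): buf='catblueobaz' undo_depth=6 redo_depth=0

Answer: 6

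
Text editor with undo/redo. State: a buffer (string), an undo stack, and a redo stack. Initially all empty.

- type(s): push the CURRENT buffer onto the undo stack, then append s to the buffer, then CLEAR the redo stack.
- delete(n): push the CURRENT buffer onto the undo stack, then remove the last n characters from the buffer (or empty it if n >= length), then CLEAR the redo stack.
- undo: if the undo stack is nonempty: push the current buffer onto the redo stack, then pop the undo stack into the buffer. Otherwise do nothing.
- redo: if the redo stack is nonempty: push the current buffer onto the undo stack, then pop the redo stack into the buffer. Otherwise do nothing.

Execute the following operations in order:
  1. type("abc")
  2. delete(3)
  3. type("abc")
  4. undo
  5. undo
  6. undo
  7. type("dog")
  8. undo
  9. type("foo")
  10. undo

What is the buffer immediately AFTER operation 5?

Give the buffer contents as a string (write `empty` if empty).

After op 1 (type): buf='abc' undo_depth=1 redo_depth=0
After op 2 (delete): buf='(empty)' undo_depth=2 redo_depth=0
After op 3 (type): buf='abc' undo_depth=3 redo_depth=0
After op 4 (undo): buf='(empty)' undo_depth=2 redo_depth=1
After op 5 (undo): buf='abc' undo_depth=1 redo_depth=2

Answer: abc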